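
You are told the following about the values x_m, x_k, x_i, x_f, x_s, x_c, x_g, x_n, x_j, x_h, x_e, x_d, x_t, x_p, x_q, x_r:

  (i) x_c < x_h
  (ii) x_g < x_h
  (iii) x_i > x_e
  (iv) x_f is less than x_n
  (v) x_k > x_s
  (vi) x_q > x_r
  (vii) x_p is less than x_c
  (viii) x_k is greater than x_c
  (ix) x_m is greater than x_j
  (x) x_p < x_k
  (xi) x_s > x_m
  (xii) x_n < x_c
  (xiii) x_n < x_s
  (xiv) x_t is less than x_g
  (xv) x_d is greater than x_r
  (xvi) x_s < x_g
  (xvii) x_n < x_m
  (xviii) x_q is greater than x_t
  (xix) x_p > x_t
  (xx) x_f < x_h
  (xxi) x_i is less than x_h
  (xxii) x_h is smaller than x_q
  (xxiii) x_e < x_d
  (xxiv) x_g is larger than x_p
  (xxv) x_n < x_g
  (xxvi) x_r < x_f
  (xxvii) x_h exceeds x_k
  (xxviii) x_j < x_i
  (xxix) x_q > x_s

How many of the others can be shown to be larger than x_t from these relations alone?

Directly above x_t: x_p, x_g, x_q.
One step further: x_c, x_k, x_h (6 so far).
No other element is forced above x_t by the given relations, so the count is 6.

6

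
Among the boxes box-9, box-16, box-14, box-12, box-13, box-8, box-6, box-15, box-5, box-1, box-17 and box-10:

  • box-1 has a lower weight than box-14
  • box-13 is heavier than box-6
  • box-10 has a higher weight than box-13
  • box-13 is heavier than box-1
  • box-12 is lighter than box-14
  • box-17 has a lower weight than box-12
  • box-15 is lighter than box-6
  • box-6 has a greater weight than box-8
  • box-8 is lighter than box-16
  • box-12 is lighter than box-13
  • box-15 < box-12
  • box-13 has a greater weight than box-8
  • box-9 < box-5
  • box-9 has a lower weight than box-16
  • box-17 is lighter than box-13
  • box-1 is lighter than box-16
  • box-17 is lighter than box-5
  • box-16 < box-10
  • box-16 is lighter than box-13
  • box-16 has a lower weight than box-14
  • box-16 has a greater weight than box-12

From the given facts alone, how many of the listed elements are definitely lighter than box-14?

7

Directly below box-14: box-1, box-12, box-16.
One step further: box-15, box-8, box-17, box-9 (7 so far).
Nothing else is reachable below box-14; 7 in all.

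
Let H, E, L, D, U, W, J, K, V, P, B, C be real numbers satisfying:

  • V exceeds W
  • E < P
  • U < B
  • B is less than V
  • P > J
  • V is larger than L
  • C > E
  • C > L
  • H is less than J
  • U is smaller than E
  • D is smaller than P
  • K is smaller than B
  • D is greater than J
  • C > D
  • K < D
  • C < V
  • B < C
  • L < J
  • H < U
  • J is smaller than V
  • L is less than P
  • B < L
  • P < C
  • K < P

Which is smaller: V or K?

K < B and B < L give K < L.
With L < J: K < B < L < J.
Then J < D extends the chain to D.
With D < P: K < B < L < J < D < P.
Then P < C extends the chain to C.
With C < V: K < B < L < J < D < P < C < V.
So K < V; K is the smaller of the two.

K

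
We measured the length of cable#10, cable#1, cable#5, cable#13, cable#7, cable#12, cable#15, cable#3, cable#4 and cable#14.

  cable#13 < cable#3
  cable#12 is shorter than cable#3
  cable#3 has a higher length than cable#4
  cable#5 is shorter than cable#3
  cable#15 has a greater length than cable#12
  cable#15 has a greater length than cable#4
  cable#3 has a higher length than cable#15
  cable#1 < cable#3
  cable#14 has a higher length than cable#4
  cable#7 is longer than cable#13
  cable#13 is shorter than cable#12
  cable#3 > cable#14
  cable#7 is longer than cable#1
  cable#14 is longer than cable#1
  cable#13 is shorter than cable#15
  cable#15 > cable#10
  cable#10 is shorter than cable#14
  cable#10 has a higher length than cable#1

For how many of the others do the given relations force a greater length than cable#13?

4

From cable#13 the given relations immediately reach cable#12, cable#7, cable#15, cable#3.
No other element is forced above cable#13 by the given relations, so the count is 4.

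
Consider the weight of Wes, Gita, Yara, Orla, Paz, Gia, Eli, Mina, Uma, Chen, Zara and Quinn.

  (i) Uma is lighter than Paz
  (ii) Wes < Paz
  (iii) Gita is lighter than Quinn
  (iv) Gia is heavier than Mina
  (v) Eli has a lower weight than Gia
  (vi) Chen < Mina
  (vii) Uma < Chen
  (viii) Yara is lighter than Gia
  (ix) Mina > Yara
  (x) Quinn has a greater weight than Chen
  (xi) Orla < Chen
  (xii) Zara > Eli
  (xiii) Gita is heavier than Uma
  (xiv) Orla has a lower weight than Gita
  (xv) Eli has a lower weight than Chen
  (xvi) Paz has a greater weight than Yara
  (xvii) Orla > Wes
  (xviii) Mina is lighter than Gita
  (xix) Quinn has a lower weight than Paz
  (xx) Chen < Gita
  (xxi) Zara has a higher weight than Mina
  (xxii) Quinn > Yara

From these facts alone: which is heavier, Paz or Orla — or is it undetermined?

Chaining the given relations: Orla < Chen < Mina < Gita < Quinn < Paz.
So Paz is heavier.

Paz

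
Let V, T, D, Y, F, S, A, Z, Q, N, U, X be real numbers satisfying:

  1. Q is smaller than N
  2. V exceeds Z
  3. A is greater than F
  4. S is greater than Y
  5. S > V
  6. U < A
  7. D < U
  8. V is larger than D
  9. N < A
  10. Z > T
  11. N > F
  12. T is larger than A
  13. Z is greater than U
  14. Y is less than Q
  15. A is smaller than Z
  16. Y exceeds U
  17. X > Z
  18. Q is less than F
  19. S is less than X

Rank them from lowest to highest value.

D < U < Y < Q < F < N < A < T < Z < V < S < X

Each adjacent pair is fixed by a given relation: D < U; U < Y; Y < Q; Q < F; F < N; N < A; A < T; T < Z; Z < V; V < S; S < X. Chaining them end to end gives the full order.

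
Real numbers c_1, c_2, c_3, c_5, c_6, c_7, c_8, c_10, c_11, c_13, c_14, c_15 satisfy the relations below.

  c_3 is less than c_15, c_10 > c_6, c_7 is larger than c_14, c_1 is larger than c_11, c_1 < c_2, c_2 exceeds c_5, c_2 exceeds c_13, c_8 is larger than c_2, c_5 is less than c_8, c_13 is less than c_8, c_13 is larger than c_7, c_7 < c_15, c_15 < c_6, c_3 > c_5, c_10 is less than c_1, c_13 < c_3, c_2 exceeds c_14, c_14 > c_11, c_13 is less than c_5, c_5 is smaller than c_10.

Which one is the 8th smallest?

Piecing the relations together gives one ordering: c_11 < c_14 < c_7 < c_13 < c_5 < c_3 < c_15 < c_6 < c_10 < c_1 < c_2 < c_8.
Counting 8 from the smallest end gives c_6.

c_6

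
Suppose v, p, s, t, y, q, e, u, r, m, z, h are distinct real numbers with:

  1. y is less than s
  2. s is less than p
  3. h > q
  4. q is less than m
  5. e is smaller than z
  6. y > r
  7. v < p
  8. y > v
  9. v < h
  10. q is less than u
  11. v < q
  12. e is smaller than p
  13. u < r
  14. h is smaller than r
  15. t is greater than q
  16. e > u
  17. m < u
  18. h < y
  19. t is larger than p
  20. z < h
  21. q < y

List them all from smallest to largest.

The consecutive links are each given: v < q; q < m; m < u; u < e; e < z; z < h; h < r; r < y; y < s; s < p; p < t.

v < q < m < u < e < z < h < r < y < s < p < t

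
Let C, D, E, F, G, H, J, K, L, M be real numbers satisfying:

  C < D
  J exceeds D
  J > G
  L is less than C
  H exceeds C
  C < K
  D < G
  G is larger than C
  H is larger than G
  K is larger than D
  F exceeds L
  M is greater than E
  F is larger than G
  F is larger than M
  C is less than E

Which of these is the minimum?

L

Chaining upward from L: directly above it, C, F; then E, D, G, H, K; then J, M.
That covers every other element, and nothing is given below L, so L is the minimum.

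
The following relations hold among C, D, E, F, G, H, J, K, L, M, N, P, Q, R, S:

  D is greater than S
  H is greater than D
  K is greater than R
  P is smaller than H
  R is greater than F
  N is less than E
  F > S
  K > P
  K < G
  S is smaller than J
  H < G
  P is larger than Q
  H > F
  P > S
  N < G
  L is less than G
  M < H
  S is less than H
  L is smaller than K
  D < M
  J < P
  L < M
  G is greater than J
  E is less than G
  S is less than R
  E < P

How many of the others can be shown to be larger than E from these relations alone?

4

From E the given relations immediately reach P, G.
From those, K, H — 4 in total.
Nothing else is reachable above E; 4 in all.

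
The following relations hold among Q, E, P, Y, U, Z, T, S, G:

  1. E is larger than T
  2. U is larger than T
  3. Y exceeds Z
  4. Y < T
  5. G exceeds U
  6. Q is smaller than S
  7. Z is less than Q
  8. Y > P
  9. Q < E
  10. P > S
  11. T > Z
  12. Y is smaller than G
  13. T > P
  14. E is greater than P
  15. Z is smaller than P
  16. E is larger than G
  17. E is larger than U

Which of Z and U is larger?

U

Link the given pairs in sequence: Z < Q; Q < S; S < P; P < Y; Y < T; T < U.
Chaining these gives Z < Q < S < P < Y < T < U.
So Z < U; U is the larger of the two.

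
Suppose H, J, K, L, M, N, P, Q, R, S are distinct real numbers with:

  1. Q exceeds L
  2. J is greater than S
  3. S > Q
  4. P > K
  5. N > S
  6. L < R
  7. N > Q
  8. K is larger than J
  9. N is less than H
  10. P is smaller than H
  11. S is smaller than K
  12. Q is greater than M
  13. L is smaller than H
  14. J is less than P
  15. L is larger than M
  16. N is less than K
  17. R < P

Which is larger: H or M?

H

Link the given pairs in sequence: M < L; L < Q; Q < N; N < K; K < P; P < H.
Together: M < L < Q < N < K < P < H.
So M < H; H is the larger of the two.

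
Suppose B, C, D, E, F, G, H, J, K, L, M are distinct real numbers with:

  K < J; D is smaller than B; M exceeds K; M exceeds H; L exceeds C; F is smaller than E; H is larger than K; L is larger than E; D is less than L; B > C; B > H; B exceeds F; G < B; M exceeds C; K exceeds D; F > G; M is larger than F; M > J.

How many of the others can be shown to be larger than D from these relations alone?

The elements the relations force above D are K, H, J, B, M, L — no chain reaches any other.
That is 6.

6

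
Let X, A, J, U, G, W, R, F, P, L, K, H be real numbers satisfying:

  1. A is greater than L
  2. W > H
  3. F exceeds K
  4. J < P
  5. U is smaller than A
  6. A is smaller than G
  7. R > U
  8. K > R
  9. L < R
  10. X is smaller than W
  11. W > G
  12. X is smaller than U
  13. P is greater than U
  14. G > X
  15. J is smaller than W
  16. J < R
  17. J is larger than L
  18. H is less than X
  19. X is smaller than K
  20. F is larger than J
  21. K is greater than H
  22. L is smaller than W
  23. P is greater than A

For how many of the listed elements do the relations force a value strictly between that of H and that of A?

2

Chaining upward from H reaches: X, U, G, R, K, F, P, W.
Chaining downward from A reaches: L, X, U.
Strictly between H and A are those in both lists: X, U — 2 elements.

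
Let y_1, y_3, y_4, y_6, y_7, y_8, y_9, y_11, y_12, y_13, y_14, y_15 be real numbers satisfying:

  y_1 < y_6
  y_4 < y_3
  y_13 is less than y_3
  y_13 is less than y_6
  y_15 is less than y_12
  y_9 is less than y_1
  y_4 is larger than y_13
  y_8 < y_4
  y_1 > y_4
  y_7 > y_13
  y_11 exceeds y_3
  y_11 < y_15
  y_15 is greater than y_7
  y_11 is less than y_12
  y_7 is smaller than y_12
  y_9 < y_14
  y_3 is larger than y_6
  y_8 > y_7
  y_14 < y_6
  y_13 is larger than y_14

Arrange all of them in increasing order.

The consecutive links are each given: y_9 < y_14; y_14 < y_13; y_13 < y_7; y_7 < y_8; y_8 < y_4; y_4 < y_1; y_1 < y_6; y_6 < y_3; y_3 < y_11; y_11 < y_15; y_15 < y_12.

y_9 < y_14 < y_13 < y_7 < y_8 < y_4 < y_1 < y_6 < y_3 < y_11 < y_15 < y_12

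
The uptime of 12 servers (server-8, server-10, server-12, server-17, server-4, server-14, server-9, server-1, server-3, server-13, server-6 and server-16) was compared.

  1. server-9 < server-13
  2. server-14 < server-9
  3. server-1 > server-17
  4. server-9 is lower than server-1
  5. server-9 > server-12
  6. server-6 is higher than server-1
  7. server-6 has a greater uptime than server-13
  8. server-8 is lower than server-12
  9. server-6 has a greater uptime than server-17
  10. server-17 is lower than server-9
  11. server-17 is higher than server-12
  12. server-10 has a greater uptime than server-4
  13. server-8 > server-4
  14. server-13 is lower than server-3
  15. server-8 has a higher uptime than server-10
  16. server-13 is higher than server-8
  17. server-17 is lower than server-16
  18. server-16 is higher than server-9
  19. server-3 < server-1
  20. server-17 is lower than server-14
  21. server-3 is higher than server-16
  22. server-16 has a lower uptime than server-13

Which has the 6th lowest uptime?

server-14

Chaining the given pairs: server-4 < server-10 < server-8 < server-12 < server-17 < server-14 < server-9 < server-16 < server-13 < server-3 < server-1 < server-6.
Counting 6 from the smallest end gives server-14.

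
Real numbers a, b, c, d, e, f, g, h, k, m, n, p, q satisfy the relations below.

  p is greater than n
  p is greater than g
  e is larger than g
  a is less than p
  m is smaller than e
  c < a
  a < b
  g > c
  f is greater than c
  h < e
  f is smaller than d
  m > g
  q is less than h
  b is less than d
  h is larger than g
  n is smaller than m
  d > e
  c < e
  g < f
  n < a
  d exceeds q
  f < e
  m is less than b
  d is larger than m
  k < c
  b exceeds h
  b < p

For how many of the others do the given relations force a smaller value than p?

9

From p the given relations immediately reach n, g, a, b.
From those, c, m, h — 7 in total.
From those, k, q — 9 in total.
No other element is forced below p by the given relations, so the count is 9.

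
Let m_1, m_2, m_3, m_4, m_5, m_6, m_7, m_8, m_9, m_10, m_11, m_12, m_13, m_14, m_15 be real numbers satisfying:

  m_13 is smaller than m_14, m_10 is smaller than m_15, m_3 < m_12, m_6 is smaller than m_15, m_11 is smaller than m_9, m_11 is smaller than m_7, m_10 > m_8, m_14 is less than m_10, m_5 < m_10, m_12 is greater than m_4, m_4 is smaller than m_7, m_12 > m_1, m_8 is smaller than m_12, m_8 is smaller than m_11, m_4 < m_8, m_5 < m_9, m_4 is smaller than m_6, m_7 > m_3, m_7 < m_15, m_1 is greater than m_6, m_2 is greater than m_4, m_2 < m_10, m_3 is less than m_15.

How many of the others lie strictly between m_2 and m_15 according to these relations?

1

Chaining upward from m_2 reaches: m_10.
Chaining downward from m_15 reaches: m_5, m_4, m_8, m_13, m_6, m_3, m_11, m_7, m_14, m_10.
Strictly between m_2 and m_15 are those in both lists: m_10 — 1 element.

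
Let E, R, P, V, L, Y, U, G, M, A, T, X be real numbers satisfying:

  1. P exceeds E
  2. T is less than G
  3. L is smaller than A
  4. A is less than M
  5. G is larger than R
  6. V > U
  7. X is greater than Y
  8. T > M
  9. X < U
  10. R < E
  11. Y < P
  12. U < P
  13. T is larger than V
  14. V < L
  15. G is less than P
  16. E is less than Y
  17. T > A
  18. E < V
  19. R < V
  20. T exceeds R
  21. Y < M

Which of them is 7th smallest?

L

The consecutive relations fix a unique order: R < E < Y < X < U < V < L < A < M < T < G < P.
The 7th smallest is L.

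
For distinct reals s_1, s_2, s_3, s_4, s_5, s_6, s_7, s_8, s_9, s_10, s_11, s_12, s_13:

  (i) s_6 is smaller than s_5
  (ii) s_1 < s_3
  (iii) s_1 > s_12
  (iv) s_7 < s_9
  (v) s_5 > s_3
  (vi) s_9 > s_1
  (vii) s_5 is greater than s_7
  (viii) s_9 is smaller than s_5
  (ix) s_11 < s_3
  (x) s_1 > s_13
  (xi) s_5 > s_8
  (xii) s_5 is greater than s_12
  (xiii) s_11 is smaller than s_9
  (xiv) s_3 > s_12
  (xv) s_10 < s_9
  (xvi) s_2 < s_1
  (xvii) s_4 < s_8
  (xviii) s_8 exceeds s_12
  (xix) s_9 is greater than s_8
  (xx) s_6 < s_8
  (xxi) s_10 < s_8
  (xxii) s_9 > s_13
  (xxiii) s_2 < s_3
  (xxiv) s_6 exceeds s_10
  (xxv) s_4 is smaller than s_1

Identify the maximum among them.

s_5

Chaining downward from s_5: directly below it, s_7, s_12, s_6, s_8, s_3, s_9; then s_2, s_10, s_4, s_11, s_13, s_1.
That covers every other element, and nothing is given above s_5, so s_5 is the maximum.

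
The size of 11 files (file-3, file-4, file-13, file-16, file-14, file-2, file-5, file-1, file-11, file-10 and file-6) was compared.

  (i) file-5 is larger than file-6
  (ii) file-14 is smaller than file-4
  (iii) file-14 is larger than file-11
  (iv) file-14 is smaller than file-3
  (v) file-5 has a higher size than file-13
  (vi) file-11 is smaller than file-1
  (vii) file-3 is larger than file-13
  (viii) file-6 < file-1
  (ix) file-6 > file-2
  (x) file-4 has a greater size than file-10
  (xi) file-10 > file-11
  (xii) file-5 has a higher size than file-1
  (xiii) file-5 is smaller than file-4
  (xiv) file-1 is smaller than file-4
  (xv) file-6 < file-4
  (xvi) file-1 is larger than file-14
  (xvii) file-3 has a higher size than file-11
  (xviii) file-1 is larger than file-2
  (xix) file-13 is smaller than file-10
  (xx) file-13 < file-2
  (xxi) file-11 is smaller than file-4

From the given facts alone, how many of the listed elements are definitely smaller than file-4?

8

From file-4 the given relations immediately reach file-11, file-14, file-6, file-1, file-10, file-5.
From those, file-13, file-2 — 8 in total.
Nothing else is reachable below file-4; 8 in all.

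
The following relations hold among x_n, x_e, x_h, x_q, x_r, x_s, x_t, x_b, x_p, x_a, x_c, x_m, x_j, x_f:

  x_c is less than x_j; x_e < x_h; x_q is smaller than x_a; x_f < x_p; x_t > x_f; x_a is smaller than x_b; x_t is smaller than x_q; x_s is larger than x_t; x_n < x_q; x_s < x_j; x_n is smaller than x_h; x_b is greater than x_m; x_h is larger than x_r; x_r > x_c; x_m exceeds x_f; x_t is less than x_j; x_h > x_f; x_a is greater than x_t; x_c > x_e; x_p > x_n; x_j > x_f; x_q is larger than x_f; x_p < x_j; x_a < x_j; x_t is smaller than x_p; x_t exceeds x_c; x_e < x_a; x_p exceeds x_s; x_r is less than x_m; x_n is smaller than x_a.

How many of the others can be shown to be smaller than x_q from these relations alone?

Directly below x_q: x_f, x_n, x_t.
One step further: x_c (4 so far).
One step further: x_e (5 so far).
Nothing else is reachable below x_q; 5 in all.

5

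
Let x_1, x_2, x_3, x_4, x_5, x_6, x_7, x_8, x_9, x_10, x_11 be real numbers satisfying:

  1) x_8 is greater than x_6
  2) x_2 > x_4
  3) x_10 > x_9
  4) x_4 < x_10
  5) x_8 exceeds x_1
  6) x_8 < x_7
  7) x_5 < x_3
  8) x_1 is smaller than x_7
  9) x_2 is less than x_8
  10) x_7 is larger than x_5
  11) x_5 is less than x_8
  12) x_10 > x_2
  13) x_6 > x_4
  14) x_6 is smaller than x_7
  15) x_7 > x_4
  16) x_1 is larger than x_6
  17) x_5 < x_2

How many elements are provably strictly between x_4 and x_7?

4

The relations place x_4 below x_7. An element lies strictly between them when it is forced above x_4 and also forced below x_7.
Above x_4: {x_6, x_2, x_1, x_8, x_10}. Below x_7: {x_5, x_6, x_2, x_1, x_8}.
Intersection: {x_6, x_2, x_1, x_8} — 4.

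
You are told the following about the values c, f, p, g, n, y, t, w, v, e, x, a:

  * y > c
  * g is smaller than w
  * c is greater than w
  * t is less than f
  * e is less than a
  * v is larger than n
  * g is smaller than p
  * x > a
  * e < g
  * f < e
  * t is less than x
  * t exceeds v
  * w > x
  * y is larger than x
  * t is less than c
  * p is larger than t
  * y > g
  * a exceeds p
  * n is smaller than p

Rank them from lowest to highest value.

n < v < t < f < e < g < p < a < x < w < c < y

Nothing is placed below n, so it is least; from there n < v; v < t; t < f; f < e; e < g; g < p; p < a; a < x; x < w; w < c; c < y, each given directly.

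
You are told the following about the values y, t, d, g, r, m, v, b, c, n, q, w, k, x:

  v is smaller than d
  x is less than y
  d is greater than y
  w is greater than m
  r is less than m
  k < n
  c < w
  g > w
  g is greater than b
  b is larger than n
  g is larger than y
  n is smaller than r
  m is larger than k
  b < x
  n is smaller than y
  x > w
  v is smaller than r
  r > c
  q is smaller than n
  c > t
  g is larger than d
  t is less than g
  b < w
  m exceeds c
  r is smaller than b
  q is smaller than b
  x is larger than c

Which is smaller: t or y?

Link the given pairs in sequence: t < c; c < r; r < m; m < w; w < x; x < y.
Chaining these gives t < c < r < m < w < x < y.
So t < y; t is the smaller of the two.

t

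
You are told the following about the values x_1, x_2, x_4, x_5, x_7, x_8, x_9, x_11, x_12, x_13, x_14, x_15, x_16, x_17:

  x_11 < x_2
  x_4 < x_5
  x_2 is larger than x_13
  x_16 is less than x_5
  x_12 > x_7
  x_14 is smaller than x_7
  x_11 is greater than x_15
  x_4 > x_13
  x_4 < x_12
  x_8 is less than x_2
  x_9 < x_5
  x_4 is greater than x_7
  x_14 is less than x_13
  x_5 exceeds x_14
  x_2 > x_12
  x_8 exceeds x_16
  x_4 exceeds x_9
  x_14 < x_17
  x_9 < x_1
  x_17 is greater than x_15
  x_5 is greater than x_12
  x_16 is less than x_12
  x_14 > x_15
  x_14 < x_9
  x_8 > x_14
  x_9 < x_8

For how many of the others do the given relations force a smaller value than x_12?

7

Directly below x_12: x_16, x_7, x_4.
One step further: x_14, x_9, x_13 (6 so far).
One step further: x_15 (7 so far).
Nothing else is reachable below x_12; 7 in all.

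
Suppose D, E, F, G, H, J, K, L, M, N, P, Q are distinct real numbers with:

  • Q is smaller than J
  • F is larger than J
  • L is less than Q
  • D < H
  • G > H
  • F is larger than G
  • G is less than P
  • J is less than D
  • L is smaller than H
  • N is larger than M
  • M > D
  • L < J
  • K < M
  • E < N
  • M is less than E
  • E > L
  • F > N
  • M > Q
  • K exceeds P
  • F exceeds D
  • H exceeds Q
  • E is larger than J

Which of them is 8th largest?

H

Piecing the relations together gives one ordering: L < Q < J < D < H < G < P < K < M < E < N < F.
Counting 8 from the largest end gives H.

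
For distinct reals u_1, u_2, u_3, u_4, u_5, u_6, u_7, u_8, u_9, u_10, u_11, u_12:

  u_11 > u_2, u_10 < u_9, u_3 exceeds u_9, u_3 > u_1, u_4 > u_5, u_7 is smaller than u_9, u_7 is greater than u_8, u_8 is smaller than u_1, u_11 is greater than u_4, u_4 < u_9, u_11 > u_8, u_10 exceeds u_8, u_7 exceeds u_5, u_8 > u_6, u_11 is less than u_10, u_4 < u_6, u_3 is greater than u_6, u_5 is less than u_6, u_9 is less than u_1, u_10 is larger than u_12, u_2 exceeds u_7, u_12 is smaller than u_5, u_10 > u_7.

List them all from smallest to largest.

u_12 < u_5 < u_4 < u_6 < u_8 < u_7 < u_2 < u_11 < u_10 < u_9 < u_1 < u_3

The consecutive links are each given: u_12 < u_5; u_5 < u_4; u_4 < u_6; u_6 < u_8; u_8 < u_7; u_7 < u_2; u_2 < u_11; u_11 < u_10; u_10 < u_9; u_9 < u_1; u_1 < u_3.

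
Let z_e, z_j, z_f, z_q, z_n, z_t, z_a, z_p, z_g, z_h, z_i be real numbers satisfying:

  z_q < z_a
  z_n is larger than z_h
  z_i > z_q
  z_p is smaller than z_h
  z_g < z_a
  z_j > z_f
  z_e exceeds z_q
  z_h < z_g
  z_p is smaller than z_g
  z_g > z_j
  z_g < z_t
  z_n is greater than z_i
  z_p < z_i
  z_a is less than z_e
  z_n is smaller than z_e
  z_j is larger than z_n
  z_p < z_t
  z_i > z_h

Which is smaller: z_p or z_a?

z_p

z_p < z_h and z_h < z_i give z_p < z_i.
Then z_i < z_n extends the chain to z_n.
Then z_n < z_j extends the chain to z_j.
Then z_j < z_g extends the chain to z_g.
With z_g < z_a: z_p < z_h < z_i < z_n < z_j < z_g < z_a.
So z_p < z_a; z_p is the smaller of the two.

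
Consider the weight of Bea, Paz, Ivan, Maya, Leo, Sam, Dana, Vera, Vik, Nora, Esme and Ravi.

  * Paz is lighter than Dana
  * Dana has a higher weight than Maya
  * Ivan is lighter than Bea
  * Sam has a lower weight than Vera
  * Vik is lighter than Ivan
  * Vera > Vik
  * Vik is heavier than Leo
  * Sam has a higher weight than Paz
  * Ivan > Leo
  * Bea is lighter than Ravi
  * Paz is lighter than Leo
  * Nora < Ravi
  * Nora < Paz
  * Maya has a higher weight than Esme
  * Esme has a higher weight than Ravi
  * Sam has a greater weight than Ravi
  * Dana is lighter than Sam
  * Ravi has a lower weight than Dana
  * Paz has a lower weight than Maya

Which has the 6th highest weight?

Chaining the given pairs: Nora < Paz < Leo < Vik < Ivan < Bea < Ravi < Esme < Maya < Dana < Sam < Vera.
Counting 6 from the largest end gives Ravi.

Ravi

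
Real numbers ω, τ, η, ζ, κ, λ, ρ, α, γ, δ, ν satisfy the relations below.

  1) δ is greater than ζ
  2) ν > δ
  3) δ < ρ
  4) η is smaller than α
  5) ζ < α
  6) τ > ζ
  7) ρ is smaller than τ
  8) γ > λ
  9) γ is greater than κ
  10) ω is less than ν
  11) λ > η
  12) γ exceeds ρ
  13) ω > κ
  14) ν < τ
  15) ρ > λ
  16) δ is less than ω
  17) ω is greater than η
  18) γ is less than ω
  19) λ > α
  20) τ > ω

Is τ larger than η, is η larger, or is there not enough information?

η < α < λ < ρ < γ < ω < ν < τ, by transitivity through α, λ, ρ, γ, ω, ν.
So τ is larger.

τ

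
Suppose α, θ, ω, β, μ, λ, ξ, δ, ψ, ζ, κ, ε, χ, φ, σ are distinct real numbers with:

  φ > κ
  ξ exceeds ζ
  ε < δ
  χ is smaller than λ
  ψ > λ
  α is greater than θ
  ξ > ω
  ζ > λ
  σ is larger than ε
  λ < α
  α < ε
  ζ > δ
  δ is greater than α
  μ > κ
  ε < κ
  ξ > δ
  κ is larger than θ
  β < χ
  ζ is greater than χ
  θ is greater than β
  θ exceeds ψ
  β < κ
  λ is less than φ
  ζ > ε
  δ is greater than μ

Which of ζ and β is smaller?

Link the given pairs in sequence: β < χ; χ < λ; λ < ψ; ψ < θ; θ < α; α < ε; ε < κ; κ < μ; μ < δ; δ < ζ.
Together: β < χ < λ < ψ < θ < α < ε < κ < μ < δ < ζ.
So β < ζ; β is the smaller of the two.

β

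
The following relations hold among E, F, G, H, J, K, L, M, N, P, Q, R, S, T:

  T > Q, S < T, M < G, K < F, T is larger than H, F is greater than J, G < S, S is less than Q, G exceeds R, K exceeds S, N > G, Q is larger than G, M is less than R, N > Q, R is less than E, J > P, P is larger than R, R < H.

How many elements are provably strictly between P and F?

1

Chaining upward from P reaches: J.
Chaining downward from F reaches: M, R, G, S, J, K.
Strictly between P and F are those in both lists: J — 1 element.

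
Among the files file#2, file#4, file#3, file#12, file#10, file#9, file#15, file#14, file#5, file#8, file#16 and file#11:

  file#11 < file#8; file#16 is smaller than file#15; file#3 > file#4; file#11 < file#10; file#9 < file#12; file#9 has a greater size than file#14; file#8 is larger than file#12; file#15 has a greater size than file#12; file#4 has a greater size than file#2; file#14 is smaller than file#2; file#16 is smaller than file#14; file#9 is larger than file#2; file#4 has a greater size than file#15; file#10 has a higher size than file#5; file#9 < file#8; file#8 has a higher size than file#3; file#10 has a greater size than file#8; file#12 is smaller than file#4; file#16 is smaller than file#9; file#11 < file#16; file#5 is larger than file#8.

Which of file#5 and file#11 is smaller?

file#11 < file#16 and file#16 < file#14 give file#11 < file#14.
With file#14 < file#2: file#11 < file#16 < file#14 < file#2.
Then file#2 < file#9 extends the chain to file#9.
Then file#9 < file#12 extends the chain to file#12.
Then file#12 < file#15 extends the chain to file#15.
Then file#15 < file#4 extends the chain to file#4.
Then file#4 < file#3 extends the chain to file#3.
Then file#3 < file#8 extends the chain to file#8.
Then file#8 < file#5 extends the chain to file#5.
So file#11 < file#5; file#11 is the smaller of the two.

file#11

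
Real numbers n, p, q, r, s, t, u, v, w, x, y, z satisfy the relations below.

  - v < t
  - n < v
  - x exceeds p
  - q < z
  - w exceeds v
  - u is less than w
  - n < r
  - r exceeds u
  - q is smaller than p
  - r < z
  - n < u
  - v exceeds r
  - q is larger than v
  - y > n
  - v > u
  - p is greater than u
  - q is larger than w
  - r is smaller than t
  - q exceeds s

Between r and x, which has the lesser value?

r

r < v and v < w give r < w.
Then w < q extends the chain to q.
Then q < p extends the chain to p.
With p < x: r < v < w < q < p < x.
So r < x; r is the smaller of the two.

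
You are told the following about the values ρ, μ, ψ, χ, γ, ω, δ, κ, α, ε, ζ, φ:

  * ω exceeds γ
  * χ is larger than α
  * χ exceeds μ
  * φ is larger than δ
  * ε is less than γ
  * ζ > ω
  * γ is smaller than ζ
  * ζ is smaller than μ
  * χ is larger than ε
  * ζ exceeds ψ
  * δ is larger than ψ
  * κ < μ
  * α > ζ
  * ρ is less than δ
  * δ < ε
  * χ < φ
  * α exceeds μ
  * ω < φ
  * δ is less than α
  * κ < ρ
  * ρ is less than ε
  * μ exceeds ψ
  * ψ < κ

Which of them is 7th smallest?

The consecutive relations fix a unique order: ψ < κ < ρ < δ < ε < γ < ω < ζ < μ < α < χ < φ.
Counting 7 from the smallest end gives ω.

ω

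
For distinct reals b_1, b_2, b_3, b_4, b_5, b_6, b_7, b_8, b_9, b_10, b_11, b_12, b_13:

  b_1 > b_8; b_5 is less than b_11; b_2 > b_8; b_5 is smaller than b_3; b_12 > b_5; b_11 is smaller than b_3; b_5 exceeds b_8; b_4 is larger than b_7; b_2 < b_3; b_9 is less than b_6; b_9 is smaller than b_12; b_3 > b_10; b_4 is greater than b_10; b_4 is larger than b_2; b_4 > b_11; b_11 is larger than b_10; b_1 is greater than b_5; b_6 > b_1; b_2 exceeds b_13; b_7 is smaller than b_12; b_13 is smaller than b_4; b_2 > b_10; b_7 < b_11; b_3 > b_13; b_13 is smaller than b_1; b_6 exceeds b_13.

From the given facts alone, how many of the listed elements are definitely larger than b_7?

4

Directly above b_7: b_12, b_11, b_4.
One step further: b_3 (4 so far).
No other element is forced above b_7 by the given relations, so the count is 4.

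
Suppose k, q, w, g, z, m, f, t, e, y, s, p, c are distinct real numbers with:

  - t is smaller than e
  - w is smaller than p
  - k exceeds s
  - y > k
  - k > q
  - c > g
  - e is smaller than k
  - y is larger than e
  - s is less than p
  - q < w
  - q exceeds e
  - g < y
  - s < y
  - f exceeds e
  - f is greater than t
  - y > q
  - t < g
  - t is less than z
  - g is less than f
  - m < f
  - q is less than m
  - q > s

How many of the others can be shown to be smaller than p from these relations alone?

From p the given relations immediately reach s, w.
From those, q — 3 in total.
From those, e — 4 in total.
From those, t — 5 in total.
No other element is forced below p by the given relations, so the count is 5.

5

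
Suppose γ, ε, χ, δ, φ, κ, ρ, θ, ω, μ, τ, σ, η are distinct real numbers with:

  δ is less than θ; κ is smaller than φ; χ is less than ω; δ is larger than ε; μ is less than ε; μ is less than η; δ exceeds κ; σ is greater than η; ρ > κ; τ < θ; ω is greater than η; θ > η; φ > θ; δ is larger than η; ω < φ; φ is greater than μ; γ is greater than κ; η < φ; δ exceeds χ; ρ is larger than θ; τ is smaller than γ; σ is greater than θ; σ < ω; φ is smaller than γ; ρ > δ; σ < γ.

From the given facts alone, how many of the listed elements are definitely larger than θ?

5

From θ the given relations immediately reach σ, ρ, φ.
From those, ω, γ — 5 in total.
Nothing else is reachable above θ; 5 in all.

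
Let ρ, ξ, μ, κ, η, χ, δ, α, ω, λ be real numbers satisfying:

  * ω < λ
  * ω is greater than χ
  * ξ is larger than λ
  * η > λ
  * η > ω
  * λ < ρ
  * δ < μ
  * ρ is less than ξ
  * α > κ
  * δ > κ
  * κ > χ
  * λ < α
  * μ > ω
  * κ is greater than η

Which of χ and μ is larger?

μ

The relevant relations are χ < ω; ω < λ; λ < η; η < κ; κ < δ; δ < μ.
Chaining these gives χ < ω < λ < η < κ < δ < μ.
So χ < μ; μ is the larger of the two.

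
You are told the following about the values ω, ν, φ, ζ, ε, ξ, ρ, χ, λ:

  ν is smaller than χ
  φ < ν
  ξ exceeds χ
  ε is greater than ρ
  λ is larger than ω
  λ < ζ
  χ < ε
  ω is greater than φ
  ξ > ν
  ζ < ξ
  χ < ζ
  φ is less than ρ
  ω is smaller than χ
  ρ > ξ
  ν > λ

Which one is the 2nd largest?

ρ

Chaining the given pairs: φ < ω < λ < ν < χ < ζ < ξ < ρ < ε.
Counting 2 from the largest end gives ρ.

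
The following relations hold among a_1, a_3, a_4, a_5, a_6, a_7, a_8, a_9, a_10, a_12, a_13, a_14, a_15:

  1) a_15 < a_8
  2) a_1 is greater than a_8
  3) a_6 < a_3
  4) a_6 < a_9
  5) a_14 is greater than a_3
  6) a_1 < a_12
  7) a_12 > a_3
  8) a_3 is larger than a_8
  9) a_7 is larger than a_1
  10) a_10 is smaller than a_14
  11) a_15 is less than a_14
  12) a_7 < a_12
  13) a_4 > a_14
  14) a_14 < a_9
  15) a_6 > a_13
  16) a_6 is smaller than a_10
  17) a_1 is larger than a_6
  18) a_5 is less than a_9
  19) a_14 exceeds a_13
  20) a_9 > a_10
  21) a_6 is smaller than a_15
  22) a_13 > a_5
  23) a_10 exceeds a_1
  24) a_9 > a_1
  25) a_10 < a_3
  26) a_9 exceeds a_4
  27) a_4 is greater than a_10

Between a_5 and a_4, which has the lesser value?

Following the relations from a_5: a_5 < a_13 < a_6 < a_15 < a_8 < a_1 < a_10 < a_3 < a_14 < a_4.
So a_5 < a_4; a_5 is the smaller of the two.

a_5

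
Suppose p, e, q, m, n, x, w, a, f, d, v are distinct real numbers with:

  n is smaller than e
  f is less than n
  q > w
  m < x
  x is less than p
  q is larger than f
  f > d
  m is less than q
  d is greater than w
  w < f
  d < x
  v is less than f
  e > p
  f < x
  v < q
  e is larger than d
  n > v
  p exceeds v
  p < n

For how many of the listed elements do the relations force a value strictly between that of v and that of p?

The relations place v below p. An element lies strictly between them when it is forced above v and also forced below p.
Above v: {f, x, q, n, e}. Below p: {w, d, m, f, x}.
Intersection: {f, x} — 2.

2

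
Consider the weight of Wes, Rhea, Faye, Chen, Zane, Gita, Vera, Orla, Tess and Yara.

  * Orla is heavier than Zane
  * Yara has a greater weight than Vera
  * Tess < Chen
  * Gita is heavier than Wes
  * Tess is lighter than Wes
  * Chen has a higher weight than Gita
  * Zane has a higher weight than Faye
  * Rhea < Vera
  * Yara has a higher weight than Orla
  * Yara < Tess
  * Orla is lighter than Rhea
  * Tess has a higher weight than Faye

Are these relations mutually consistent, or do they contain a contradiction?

consistent

The single ordering Faye < Zane < Orla < Rhea < Vera < Yara < Tess < Wes < Gita < Chen satisfies every listed relation, so no contradiction arises.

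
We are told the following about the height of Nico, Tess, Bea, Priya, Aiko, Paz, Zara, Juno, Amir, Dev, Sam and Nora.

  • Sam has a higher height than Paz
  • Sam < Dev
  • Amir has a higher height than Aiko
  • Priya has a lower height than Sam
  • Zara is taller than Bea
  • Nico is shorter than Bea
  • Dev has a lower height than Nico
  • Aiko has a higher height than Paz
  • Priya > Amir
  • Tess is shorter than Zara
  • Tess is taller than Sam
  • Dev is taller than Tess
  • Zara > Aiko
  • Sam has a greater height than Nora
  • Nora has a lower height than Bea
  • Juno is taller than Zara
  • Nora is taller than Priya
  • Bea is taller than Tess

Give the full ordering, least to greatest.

Each adjacent pair is fixed by a given relation: Paz < Aiko; Aiko < Amir; Amir < Priya; Priya < Nora; Nora < Sam; Sam < Tess; Tess < Dev; Dev < Nico; Nico < Bea; Bea < Zara; Zara < Juno. Chaining them end to end gives the full order.

Paz < Aiko < Amir < Priya < Nora < Sam < Tess < Dev < Nico < Bea < Zara < Juno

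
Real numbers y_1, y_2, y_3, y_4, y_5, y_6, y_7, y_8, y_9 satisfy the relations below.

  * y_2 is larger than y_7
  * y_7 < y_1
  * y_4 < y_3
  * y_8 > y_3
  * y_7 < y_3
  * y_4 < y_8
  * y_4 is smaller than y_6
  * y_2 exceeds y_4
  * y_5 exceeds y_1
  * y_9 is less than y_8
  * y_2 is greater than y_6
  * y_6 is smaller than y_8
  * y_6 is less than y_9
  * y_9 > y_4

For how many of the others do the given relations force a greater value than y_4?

From y_4 the given relations immediately reach y_3, y_6, y_2, y_9, y_8.
Nothing else is reachable above y_4; 5 in all.

5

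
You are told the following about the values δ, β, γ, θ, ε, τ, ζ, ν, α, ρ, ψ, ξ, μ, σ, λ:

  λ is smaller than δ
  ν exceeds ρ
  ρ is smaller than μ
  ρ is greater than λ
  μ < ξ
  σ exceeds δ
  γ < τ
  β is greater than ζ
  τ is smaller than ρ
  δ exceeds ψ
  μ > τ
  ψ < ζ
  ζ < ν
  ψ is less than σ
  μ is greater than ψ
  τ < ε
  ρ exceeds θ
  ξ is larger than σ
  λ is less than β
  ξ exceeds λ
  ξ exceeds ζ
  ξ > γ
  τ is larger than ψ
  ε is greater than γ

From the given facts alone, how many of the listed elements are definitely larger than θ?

4

The elements the relations force above θ are ρ, ν, μ, ξ — no chain reaches any other.
That is 4.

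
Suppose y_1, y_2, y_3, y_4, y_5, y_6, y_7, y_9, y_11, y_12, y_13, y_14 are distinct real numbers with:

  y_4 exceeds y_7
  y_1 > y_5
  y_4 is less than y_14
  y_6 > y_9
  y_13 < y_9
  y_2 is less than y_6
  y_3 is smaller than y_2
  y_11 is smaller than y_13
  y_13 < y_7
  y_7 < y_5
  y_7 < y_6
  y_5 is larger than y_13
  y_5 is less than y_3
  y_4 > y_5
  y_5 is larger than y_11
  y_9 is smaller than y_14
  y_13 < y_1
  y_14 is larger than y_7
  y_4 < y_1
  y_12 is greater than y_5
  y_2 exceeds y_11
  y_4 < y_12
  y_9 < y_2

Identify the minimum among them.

y_13 is not least since y_11 < y_13; y_7 is not least since y_13 < y_7; y_5 is not least since y_13 < y_5; y_4 is not least since y_5 < y_4; y_3 is not least since y_5 < y_3; y_12 is not least since y_4 < y_12; y_9 is not least since y_13 < y_9; y_2 is not least since y_11 < y_2; y_6 is not least since y_2 < y_6; y_14 is not least since y_9 < y_14; y_1 is not least since y_4 < y_1.
Only y_11 has nothing below it, so y_11 is the minimum.

y_11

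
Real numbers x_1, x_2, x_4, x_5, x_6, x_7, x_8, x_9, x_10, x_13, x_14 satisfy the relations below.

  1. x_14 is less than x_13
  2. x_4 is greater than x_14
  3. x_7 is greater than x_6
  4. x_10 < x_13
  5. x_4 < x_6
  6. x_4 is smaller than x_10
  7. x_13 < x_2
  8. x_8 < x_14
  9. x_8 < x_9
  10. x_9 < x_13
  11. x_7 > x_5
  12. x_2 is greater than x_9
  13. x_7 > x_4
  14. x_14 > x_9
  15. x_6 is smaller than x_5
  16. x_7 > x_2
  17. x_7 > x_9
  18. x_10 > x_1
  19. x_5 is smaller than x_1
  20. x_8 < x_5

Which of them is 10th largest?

Piecing the relations together gives one ordering: x_8 < x_9 < x_14 < x_4 < x_6 < x_5 < x_1 < x_10 < x_13 < x_2 < x_7.
The 10th largest is x_9.

x_9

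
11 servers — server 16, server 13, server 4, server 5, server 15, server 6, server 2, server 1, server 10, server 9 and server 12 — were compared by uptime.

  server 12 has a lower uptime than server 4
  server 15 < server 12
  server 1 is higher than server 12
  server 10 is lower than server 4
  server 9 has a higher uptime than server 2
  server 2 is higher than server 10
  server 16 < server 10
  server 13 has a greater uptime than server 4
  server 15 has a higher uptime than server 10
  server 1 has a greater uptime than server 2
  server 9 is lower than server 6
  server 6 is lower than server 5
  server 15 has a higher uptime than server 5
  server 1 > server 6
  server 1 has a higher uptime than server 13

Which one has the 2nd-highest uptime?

The consecutive relations fix a unique order: server 16 < server 10 < server 2 < server 9 < server 6 < server 5 < server 15 < server 12 < server 4 < server 13 < server 1.
Counting 2 from the largest end gives server 13.

server 13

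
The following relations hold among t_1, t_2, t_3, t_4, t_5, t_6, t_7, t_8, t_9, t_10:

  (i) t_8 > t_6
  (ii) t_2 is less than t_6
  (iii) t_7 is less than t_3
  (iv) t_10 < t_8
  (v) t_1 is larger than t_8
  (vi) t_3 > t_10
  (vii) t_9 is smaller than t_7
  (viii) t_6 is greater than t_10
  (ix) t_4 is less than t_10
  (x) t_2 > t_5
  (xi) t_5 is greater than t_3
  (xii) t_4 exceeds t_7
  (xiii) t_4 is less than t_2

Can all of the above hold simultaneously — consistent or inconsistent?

Every relation is compatible with t_9 < t_7 < t_4 < t_10 < t_3 < t_5 < t_2 < t_6 < t_8 < t_1; the set is consistent.

consistent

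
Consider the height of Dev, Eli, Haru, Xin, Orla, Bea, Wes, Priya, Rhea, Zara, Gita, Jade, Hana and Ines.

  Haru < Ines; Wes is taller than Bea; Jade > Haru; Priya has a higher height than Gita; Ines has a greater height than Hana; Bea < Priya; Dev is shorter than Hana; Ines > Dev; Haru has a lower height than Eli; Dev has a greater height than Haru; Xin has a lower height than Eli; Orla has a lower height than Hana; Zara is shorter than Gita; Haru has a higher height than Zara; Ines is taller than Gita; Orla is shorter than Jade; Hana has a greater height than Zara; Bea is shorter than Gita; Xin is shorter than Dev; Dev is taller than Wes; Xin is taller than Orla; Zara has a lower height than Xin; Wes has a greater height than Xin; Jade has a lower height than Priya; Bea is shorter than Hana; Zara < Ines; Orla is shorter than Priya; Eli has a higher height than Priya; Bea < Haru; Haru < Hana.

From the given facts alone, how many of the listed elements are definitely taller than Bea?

The elements the relations force above Bea are Haru, Jade, Wes, Gita, Priya, Dev, Hana, Ines, Eli — no chain reaches any other.
That is 9.

9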